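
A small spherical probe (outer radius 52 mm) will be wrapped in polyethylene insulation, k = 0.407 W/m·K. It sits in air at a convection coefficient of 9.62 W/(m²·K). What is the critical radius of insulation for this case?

r_cr ≈ 84.6 mm

For a sphere r_cr = 2k/h = 2×0.407/9.62
r_cr = 84.6 mm; since the bare radius (52 mm) is below r_cr, adding a thin layer of insulation will *increase* heat loss.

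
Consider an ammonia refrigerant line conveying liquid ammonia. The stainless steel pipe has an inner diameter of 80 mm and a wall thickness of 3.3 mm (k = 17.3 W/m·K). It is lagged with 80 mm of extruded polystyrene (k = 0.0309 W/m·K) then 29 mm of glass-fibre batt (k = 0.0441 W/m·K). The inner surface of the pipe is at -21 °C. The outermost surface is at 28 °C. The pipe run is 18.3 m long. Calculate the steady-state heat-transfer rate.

Cylindrical conduction, so R = ln(r₂/r₁)/(2πkL) per layer, in series:
R_stainless steel pipe wall = ln(43.3/40)/(2π×17.3×18.3) = 3.985×10^-5 K/W
R_extruded polystyrene = ln(123.3/43.3)/(2π×0.0309×18.3) = 0.2945 K/W
R_glass-fibre batt = ln(152.3/123.3)/(2π×0.0441×18.3) = 0.04166 K/W
R_total = 0.3362 K/W
Q = ΔT/R_total = 49/0.3362

Q ≈ 146 W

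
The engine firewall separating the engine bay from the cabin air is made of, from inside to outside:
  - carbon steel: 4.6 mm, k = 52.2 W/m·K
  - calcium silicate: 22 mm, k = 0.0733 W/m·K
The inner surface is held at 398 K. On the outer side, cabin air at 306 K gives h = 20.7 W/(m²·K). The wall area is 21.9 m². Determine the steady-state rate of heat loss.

Thermal resistances in series:
R_carbon steel = L/(kA) = 0.0046/(52.2×21.9) = 4.024×10^-6 K/W
R_calcium silicate = L/(kA) = 0.022/(0.0733×21.9) = 0.0137 K/W
R_outer film = 1/(h_o·A) = 1/(20.7×21.9) = 0.002206 K/W
R_total = 0.01591 K/W
Q = ΔT / R_total = 92 / 0.01591

Q ≈ 5780 W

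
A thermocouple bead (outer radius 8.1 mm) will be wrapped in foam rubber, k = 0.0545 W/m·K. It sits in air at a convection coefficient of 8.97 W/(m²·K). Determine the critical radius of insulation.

r_cr ≈ 12.2 mm

For a sphere r_cr = 2k/h = 2×0.0545/8.97
r_cr = 12.2 mm; since the bare radius (8.1 mm) is below r_cr, adding a thin layer of insulation will *increase* heat loss.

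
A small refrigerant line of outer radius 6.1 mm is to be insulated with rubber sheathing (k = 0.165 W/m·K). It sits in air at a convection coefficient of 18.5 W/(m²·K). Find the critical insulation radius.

r_cr ≈ 8.92 mm

For a cylinder r_cr = k/h = 0.165/18.5
r_cr = 8.92 mm; since the bare radius (6.1 mm) is below r_cr, adding a thin layer of insulation will *increase* heat loss.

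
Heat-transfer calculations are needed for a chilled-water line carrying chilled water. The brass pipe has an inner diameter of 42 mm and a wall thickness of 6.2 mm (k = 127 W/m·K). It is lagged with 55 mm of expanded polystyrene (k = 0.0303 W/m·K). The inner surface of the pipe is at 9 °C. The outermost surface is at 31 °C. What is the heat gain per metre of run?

Cylindrical conduction, so R = ln(r₂/r₁)/(2πkL) per layer, in series:
R_brass pipe wall = ln(27.2/21)/(2π×127×1) = 3.242×10^-4 K/W
R_expanded polystyrene = ln(82.2/27.2)/(2π×0.0303×1) = 5.809 K/W
R_total = 5.809 K/W
Q = ΔT/R_total = 22/5.809

q′ ≈ 3.79 W/m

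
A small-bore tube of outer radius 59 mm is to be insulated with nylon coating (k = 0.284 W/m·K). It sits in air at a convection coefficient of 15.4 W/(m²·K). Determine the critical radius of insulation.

r_cr ≈ 18.4 mm

For a cylinder r_cr = k/h = 0.284/15.4
r_cr = 18.4 mm; since the bare radius (59 mm) is above r_cr, any added insulation will reduce heat loss.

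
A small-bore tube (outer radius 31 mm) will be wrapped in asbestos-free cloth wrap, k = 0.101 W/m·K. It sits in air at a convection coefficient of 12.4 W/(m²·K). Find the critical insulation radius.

r_cr ≈ 8.15 mm

For a cylinder r_cr = k/h = 0.101/12.4
r_cr = 8.15 mm; since the bare radius (31 mm) is above r_cr, any added insulation will reduce heat loss.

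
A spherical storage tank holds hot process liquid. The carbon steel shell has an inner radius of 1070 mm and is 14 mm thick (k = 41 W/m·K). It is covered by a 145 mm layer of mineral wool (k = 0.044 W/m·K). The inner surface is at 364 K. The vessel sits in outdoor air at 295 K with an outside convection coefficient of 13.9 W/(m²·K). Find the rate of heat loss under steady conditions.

Q ≈ 344 W

For a spherical shell R = (1/r₁ − 1/r₂)/(4πk); film R = 1/(h·4πr²). In series:
R_carbon steel shell = (1/1.07 − 1/1.084)/(4π×41) = 2.343×10^-5 K/W
R_mineral wool = (1/1.084 − 1/1.229)/(4π×0.044) = 0.1968 K/W
R_outer film = 1/(h·4πr_o²) = 1/(13.9×4π×1.229²) = 0.00379 K/W
R_total = 0.2007 K/W
Q = ΔT/R_total = 69/0.2007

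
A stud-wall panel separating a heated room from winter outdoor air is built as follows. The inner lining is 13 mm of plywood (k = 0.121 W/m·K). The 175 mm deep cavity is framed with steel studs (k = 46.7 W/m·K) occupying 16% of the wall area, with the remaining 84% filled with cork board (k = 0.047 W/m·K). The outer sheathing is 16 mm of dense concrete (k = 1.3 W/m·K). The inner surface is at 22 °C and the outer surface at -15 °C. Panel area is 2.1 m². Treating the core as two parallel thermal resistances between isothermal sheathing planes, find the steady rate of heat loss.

Sheathing layers in series; stud and cavity paths in parallel between them.
R_inner = 0.013/(0.121×2.1) = 0.05116 K/W
R_stud  = 0.175/(46.7×0.16×2.1) = 0.01115 K/W
R_cav   = 0.175/(0.047×0.84×2.1) = 2.111 K/W
1/R_core = 1/R_stud + 1/R_cav → R_core = 0.01109 K/W
R_outer = 0.016/(1.3×2.1) = 0.005861 K/W
R_total = 0.06812 K/W
Q = ΔT/R_total = 37/0.06812

Q ≈ 543 W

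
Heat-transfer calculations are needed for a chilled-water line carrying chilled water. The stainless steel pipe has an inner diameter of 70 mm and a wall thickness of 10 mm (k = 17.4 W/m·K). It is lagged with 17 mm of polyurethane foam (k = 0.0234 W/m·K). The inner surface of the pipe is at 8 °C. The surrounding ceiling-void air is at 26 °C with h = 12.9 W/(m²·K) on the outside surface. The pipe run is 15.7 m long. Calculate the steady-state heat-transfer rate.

Q ≈ 119 W

Treating each annulus and film as a series resistance:
R_stainless steel pipe wall = ln(45/35)/(2π×17.4×15.7) = 1.464×10^-4 K/W
R_polyurethane foam = ln(62/45)/(2π×0.0234×15.7) = 0.1388 K/W
R_outer film = 1/(h_o·2πr_oL) = 1/(12.9×2π×0.062×15.7) = 0.01267 K/W
R_total = 0.1517 K/W
Q = ΔT/R_total = 18/0.1517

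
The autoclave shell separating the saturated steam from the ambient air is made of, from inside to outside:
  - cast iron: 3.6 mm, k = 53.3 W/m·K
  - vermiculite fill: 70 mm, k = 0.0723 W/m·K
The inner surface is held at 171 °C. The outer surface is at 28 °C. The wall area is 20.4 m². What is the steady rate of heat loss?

Series thermal resistances:
R_cast iron = L/(kA) = 0.0036/(53.3×20.4) = 3.311×10^-6 K/W
R_vermiculite fill = L/(kA) = 0.07/(0.0723×20.4) = 0.04746 K/W
R_total = 0.04746 K/W
Q = ΔT / R_total = 143 / 0.04746

Q ≈ 3010 W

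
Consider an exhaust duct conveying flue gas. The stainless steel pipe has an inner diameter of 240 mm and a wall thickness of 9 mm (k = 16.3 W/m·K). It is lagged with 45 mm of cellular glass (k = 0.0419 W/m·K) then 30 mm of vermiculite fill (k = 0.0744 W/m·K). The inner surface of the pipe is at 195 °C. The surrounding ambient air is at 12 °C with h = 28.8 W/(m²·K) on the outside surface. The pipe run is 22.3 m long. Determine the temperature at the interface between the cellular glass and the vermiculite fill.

T ≈ 56.7 °C

Cylindrical conduction, so R = ln(r₂/r₁)/(2πkL) per layer, in series:
R_stainless steel pipe wall = ln(129/120)/(2π×16.3×22.3) = 3.167×10^-5 K/W
R_cellular glass = ln(174/129)/(2π×0.0419×22.3) = 0.05097 K/W
R_vermiculite fill = ln(204/174)/(2π×0.0744×22.3) = 0.01526 K/W
R_outer film = 1/(h_o·2πr_oL) = 1/(28.8×2π×0.204×22.3) = 0.001215 K/W
R_total = 0.06748 K/W
Q = ΔT/R_total = 183/0.06748
Q = 2710 W
T_interface = T_inner − Q·ΣR(inner→interface) = 195 − 2710×0.051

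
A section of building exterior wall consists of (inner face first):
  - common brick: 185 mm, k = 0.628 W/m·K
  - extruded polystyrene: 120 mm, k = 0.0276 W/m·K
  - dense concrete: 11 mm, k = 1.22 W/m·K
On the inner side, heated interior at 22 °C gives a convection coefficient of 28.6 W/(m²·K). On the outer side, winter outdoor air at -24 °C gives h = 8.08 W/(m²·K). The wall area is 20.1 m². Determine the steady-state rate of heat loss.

Thermal resistances in series:
R_inner film = 1/(h_i·A) = 1/(28.6×20.1) = 0.00174 K/W
R_common brick = L/(kA) = 0.185/(0.628×20.1) = 0.01466 K/W
R_extruded polystyrene = L/(kA) = 0.12/(0.0276×20.1) = 0.2163 K/W
R_dense concrete = L/(kA) = 0.011/(1.22×20.1) = 4.486×10^-4 K/W
R_outer film = 1/(h_o·A) = 1/(8.08×20.1) = 0.006157 K/W
R_total = 0.2393 K/W
Q = ΔT / R_total = 46 / 0.2393

Q ≈ 192 W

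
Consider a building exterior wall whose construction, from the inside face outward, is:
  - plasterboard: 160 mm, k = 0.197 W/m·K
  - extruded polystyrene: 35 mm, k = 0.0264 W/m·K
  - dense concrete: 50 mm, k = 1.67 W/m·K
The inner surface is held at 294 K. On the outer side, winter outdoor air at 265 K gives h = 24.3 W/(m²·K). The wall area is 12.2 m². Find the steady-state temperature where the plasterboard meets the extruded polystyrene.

Treating each layer as a thermal resistance in series:
R_plasterboard = L/(kA) = 0.16/(0.197×12.2) = 0.06657 K/W
R_extruded polystyrene = L/(kA) = 0.035/(0.0264×12.2) = 0.1087 K/W
R_dense concrete = L/(kA) = 0.05/(1.67×12.2) = 0.002454 K/W
R_outer film = 1/(h_o·A) = 1/(24.3×12.2) = 0.003373 K/W
R_total = 0.1811 K/W;  Q = ΔT/R_total = 29/0.1811 = 160.2 W
T_interface = T_inner − Q·ΣR(inner→interface) = 294 − 160×0.06657

T ≈ 283 K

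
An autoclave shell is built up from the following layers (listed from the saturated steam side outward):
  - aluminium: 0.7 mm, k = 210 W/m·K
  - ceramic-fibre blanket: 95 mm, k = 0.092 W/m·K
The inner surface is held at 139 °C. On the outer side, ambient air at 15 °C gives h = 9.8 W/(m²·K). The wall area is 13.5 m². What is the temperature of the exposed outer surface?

Using the resistance-network approach (series):
R_aluminium = L/(kA) = 0.0007/(210×13.5) = 2.469×10^-7 K/W
R_ceramic-fibre blanket = L/(kA) = 0.095/(0.092×13.5) = 0.07649 K/W
R_outer film = 1/(h_o·A) = 1/(9.8×13.5) = 0.007559 K/W
R_total = 0.08405 K/W;  Q = ΔT/R_total = 124/0.08405 = 1475 W
T_interface = T_inner − Q·ΣR(inner→interface) = 139 − 1480×0.07649

T ≈ 26.2 °C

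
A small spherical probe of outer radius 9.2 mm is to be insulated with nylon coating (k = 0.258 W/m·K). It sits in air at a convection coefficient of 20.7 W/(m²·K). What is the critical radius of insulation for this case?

r_cr ≈ 24.9 mm

For a sphere r_cr = 2k/h = 2×0.258/20.7
r_cr = 24.9 mm; since the bare radius (9.2 mm) is below r_cr, adding a thin layer of insulation will *increase* heat loss.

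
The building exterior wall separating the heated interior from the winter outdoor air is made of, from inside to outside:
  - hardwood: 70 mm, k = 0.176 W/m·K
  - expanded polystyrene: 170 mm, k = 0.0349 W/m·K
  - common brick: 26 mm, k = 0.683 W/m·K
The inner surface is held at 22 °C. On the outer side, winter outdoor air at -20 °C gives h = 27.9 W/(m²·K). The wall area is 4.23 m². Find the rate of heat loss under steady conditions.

Treating each layer as a thermal resistance in series:
R_hardwood = L/(kA) = 0.07/(0.176×4.23) = 0.09403 K/W
R_expanded polystyrene = L/(kA) = 0.17/(0.0349×4.23) = 1.152 K/W
R_common brick = L/(kA) = 0.026/(0.683×4.23) = 0.008999 K/W
R_outer film = 1/(h_o·A) = 1/(27.9×4.23) = 0.008473 K/W
R_total = 1.263 K/W
Q = ΔT / R_total = 42 / 1.263

Q ≈ 33.3 W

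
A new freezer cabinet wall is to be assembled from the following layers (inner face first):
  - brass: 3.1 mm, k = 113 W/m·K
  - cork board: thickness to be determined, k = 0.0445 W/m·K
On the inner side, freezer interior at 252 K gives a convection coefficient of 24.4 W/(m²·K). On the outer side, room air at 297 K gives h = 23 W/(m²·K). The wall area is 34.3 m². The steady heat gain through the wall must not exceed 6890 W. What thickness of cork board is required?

L ≈ 6.21 mm

Series thermal resistances:
R_inner film = 1/(h_i·A) = 1/(24.4×34.3) = 0.001195 K/W
R_brass = L/(kA) = 0.0031/(113×34.3) = 7.998×10^-7 K/W
R_outer film = 1/(h_o·A) = 1/(23×34.3) = 0.001268 K/W
Sum of the known resistances R_other = 0.002463 K/W
Required total resistance R_tot = ΔT/Q_allow = 45/6890 = 0.006531 K/W
R_cork board = R_tot − R_other = 0.004068 K/W
L = R·k·A = 0.004068×0.0445×34.3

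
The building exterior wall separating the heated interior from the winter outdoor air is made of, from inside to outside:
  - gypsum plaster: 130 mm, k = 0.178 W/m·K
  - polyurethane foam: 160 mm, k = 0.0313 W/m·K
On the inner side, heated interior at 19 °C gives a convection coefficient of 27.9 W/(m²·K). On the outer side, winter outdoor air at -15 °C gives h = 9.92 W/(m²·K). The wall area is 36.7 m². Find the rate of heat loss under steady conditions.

Model the wall as resistances in series:
R_inner film = 1/(h_i·A) = 1/(27.9×36.7) = 9.766×10^-4 K/W
R_gypsum plaster = L/(kA) = 0.13/(0.178×36.7) = 0.0199 K/W
R_polyurethane foam = L/(kA) = 0.16/(0.0313×36.7) = 0.1393 K/W
R_outer film = 1/(h_o·A) = 1/(9.92×36.7) = 0.002747 K/W
R_total = 0.1629 K/W
Q = ΔT / R_total = 34 / 0.1629

Q ≈ 209 W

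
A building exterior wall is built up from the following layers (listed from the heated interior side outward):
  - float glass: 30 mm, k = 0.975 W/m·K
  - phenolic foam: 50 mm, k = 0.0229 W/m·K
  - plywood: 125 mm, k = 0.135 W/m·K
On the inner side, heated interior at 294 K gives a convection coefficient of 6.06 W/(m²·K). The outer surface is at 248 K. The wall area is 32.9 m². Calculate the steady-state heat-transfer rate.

Series thermal resistances:
R_inner film = 1/(h_i·A) = 1/(6.06×32.9) = 0.005016 K/W
R_float glass = L/(kA) = 0.03/(0.975×32.9) = 9.352×10^-4 K/W
R_phenolic foam = L/(kA) = 0.05/(0.0229×32.9) = 0.06636 K/W
R_plywood = L/(kA) = 0.125/(0.135×32.9) = 0.02814 K/W
R_total = 0.1005 K/W
Q = ΔT / R_total = 46 / 0.1005

Q ≈ 458 W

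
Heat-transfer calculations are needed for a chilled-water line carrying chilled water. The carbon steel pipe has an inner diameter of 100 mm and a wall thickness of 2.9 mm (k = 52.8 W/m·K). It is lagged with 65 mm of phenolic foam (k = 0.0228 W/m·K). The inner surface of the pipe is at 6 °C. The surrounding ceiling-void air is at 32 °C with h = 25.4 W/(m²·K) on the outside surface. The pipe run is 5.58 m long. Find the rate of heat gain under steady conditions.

Radial resistances (cylindrical: R_cond = ln(r_o/r_i)/(2πkL), R_conv = 1/(h·2πrL)):
R_carbon steel pipe wall = ln(52.9/50)/(2π×52.8×5.58) = 3.046×10^-5 K/W
R_phenolic foam = ln(117.9/52.9)/(2π×0.0228×5.58) = 1.003 K/W
R_outer film = 1/(h_o·2πr_oL) = 1/(25.4×2π×0.1179×5.58) = 0.009524 K/W
R_total = 1.012 K/W
Q = ΔT/R_total = 26/1.012

Q ≈ 25.7 W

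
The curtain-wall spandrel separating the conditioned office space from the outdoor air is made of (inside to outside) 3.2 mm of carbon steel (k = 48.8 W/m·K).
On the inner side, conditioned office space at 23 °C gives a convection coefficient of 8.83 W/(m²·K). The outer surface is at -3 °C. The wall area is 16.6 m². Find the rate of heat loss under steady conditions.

Q ≈ 3810 W

Using the resistance-network approach (series):
R_inner film = 1/(h_i·A) = 1/(8.83×16.6) = 0.006822 K/W
R_carbon steel = L/(kA) = 0.0032/(48.8×16.6) = 3.95×10^-6 K/W
R_total = 0.006826 K/W
Q = ΔT / R_total = 26 / 0.006826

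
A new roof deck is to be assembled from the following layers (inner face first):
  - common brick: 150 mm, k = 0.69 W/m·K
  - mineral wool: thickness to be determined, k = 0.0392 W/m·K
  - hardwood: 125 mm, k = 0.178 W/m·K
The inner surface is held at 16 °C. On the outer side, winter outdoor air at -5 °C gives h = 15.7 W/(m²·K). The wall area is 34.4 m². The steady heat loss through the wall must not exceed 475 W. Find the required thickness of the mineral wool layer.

Treating each layer as a thermal resistance in series:
R_common brick = L/(kA) = 0.15/(0.69×34.4) = 0.00632 K/W
R_hardwood = L/(kA) = 0.125/(0.178×34.4) = 0.02041 K/W
R_outer film = 1/(h_o·A) = 1/(15.7×34.4) = 0.001852 K/W
Sum of the known resistances R_other = 0.02859 K/W
Required total resistance R_tot = ΔT/Q_allow = 21/475 = 0.04421 K/W
R_mineral wool = R_tot − R_other = 0.01563 K/W
L = R·k·A = 0.01563×0.0392×34.4

L ≈ 21.1 mm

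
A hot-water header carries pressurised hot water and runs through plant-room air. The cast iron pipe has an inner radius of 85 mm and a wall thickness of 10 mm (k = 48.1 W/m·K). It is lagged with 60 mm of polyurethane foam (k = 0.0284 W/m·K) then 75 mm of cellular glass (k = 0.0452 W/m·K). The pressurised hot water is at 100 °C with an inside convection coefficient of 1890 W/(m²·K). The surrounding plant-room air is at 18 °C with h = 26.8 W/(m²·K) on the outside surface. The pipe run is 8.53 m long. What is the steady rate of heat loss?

Per-layer cylindrical resistances, series-summed:
R_inner film = 1/(h_i·2πr₁L) = 1/(1890×2π×0.085×8.53) = 1.161×10^-4 K/W
R_cast iron pipe wall = ln(95/85)/(2π×48.1×8.53) = 4.315×10^-5 K/W
R_polyurethane foam = ln(155/95)/(2π×0.0284×8.53) = 0.3216 K/W
R_cellular glass = ln(230/155)/(2π×0.0452×8.53) = 0.1629 K/W
R_outer film = 1/(h_o·2πr_oL) = 1/(26.8×2π×0.23×8.53) = 0.003027 K/W
R_total = 0.4877 K/W
Q = ΔT/R_total = 82/0.4877

Q ≈ 168 W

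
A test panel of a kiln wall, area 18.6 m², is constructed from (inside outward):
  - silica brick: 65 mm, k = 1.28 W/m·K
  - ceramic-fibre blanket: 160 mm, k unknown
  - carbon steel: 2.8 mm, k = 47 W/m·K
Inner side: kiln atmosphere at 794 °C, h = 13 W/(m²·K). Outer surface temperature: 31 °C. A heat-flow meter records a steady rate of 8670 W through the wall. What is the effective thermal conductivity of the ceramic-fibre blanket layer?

k ≈ 0.106 W/(m·K)

Series thermal resistances:
R_inner film = 1/(h_i·A) = 1/(13×18.6) = 0.004136 K/W
R_silica brick = L/(kA) = 0.065/(1.28×18.6) = 0.00273 K/W
R_carbon steel = L/(kA) = 0.0028/(47×18.6) = 3.203×10^-6 K/W
Sum of known resistances R_other = 0.006869 K/W
Total R = ΔT/Q = 763/8670 = 0.088 K/W
R_ceramic-fibre blanket = R_total − R_other = 0.08114 K/W
k = L/(R·A) = 0.16/(0.08114×18.6)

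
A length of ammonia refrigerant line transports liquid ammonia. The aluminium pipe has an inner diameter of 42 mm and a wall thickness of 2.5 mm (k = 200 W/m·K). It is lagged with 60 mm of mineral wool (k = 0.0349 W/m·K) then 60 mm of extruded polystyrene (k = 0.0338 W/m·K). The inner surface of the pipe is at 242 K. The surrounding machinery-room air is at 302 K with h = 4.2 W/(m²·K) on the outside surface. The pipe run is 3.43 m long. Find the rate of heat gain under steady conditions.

Q ≈ 23.9 W

Per-layer cylindrical resistances, series-summed:
R_aluminium pipe wall = ln(23.5/21)/(2π×200×3.43) = 2.61×10^-5 K/W
R_mineral wool = ln(83.5/23.5)/(2π×0.0349×3.43) = 1.686 K/W
R_extruded polystyrene = ln(143.5/83.5)/(2π×0.0338×3.43) = 0.7434 K/W
R_outer film = 1/(h_o·2πr_oL) = 1/(4.2×2π×0.1435×3.43) = 0.07699 K/W
R_total = 2.506 K/W
Q = ΔT/R_total = 60/2.506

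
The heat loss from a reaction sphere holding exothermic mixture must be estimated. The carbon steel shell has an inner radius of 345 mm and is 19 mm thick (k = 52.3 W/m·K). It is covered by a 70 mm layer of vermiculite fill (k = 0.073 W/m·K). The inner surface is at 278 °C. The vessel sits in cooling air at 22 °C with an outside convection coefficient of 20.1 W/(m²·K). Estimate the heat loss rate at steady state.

Q ≈ 508 W

Radial (spherical) resistances in series:
R_carbon steel shell = (1/0.345 − 1/0.364)/(4π×52.3) = 2.302×10^-4 K/W
R_vermiculite fill = (1/0.364 − 1/0.434)/(4π×0.073) = 0.483 K/W
R_outer film = 1/(h·4πr_o²) = 1/(20.1×4π×0.434²) = 0.02102 K/W
R_total = 0.5043 K/W
Q = ΔT/R_total = 256/0.5043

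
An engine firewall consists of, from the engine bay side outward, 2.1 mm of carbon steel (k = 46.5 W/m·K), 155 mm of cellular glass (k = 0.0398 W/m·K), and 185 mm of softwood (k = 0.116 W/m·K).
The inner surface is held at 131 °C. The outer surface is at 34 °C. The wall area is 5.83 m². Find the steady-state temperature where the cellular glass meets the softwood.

T ≈ 62.2 °C

Treating each layer as a thermal resistance in series:
R_carbon steel = L/(kA) = 0.0021/(46.5×5.83) = 7.746×10^-6 K/W
R_cellular glass = L/(kA) = 0.155/(0.0398×5.83) = 0.668 K/W
R_softwood = L/(kA) = 0.185/(0.116×5.83) = 0.2736 K/W
R_total = 0.9416 K/W;  Q = ΔT/R_total = 97/0.9416 = 103 W
T_interface = T_inner − Q·ΣR(inner→interface) = 131 − 103×0.668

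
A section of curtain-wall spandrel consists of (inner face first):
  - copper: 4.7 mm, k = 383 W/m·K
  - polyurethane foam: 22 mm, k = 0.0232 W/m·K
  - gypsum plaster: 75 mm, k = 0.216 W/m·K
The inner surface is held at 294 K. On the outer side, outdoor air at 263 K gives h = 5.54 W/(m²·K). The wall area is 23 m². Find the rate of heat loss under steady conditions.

Q ≈ 483 W

Using the resistance-network approach (series):
R_copper = L/(kA) = 0.0047/(383×23) = 5.335×10^-7 K/W
R_polyurethane foam = L/(kA) = 0.022/(0.0232×23) = 0.04123 K/W
R_gypsum plaster = L/(kA) = 0.075/(0.216×23) = 0.0151 K/W
R_outer film = 1/(h_o·A) = 1/(5.54×23) = 0.007848 K/W
R_total = 0.06417 K/W
Q = ΔT / R_total = 31 / 0.06417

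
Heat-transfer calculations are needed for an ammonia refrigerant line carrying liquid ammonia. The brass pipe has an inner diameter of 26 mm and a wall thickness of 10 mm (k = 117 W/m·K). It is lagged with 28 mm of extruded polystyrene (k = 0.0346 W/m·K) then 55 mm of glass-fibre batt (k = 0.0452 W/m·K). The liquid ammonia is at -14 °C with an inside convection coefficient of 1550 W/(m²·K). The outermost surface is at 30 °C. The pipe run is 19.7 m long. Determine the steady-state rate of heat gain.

Q ≈ 139 W

Per-layer cylindrical resistances, series-summed:
R_inner film = 1/(h_i·2πr₁L) = 1/(1550×2π×0.013×19.7) = 4.009×10^-4 K/W
R_brass pipe wall = ln(23/13)/(2π×117×19.7) = 3.94×10^-5 K/W
R_extruded polystyrene = ln(51/23)/(2π×0.0346×19.7) = 0.1859 K/W
R_glass-fibre batt = ln(106/51)/(2π×0.0452×19.7) = 0.1308 K/W
R_total = 0.3171 K/W
Q = ΔT/R_total = 44/0.3171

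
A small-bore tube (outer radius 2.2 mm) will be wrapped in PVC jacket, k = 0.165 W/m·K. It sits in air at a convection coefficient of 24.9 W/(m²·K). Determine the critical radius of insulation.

For a cylinder r_cr = k/h = 0.165/24.9
r_cr = 6.63 mm; since the bare radius (2.2 mm) is below r_cr, adding a thin layer of insulation will *increase* heat loss.

r_cr ≈ 6.63 mm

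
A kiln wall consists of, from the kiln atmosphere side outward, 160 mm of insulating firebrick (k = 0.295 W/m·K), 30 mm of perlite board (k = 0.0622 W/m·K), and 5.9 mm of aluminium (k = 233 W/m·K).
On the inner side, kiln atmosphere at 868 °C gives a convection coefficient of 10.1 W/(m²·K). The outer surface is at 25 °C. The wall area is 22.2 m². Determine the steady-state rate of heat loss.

Q ≈ 16700 W

Treating each layer as a thermal resistance in series:
R_inner film = 1/(h_i·A) = 1/(10.1×22.2) = 0.00446 K/W
R_insulating firebrick = L/(kA) = 0.16/(0.295×22.2) = 0.02443 K/W
R_perlite board = L/(kA) = 0.03/(0.0622×22.2) = 0.02173 K/W
R_aluminium = L/(kA) = 0.0059/(233×22.2) = 1.141×10^-6 K/W
R_total = 0.05062 K/W
Q = ΔT / R_total = 843 / 0.05062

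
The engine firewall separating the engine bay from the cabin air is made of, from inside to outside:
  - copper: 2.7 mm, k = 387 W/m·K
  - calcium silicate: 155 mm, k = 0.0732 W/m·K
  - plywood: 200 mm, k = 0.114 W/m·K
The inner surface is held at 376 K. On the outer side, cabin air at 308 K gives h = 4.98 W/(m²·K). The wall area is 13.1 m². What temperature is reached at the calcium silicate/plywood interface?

Thermal resistances in series:
R_copper = L/(kA) = 0.0027/(387×13.1) = 5.326×10^-7 K/W
R_calcium silicate = L/(kA) = 0.155/(0.0732×13.1) = 0.1616 K/W
R_plywood = L/(kA) = 0.2/(0.114×13.1) = 0.1339 K/W
R_outer film = 1/(h_o·A) = 1/(4.98×13.1) = 0.01533 K/W
R_total = 0.3109 K/W;  Q = ΔT/R_total = 68/0.3109 = 218.7 W
T_interface = T_inner − Q·ΣR(inner→interface) = 376 − 219×0.1616

T ≈ 341 K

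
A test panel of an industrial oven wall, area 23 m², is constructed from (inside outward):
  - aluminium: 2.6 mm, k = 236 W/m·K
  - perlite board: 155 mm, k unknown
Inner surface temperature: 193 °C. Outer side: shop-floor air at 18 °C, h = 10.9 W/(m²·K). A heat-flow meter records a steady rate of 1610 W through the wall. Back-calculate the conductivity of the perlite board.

Series thermal resistances:
R_aluminium = L/(kA) = 0.0026/(236×23) = 4.79×10^-7 K/W
R_outer film = 1/(h_o·A) = 1/(10.9×23) = 0.003989 K/W
Sum of known resistances R_other = 0.003989 K/W
Total R = ΔT/Q = 175/1610 = 0.1087 K/W
R_perlite board = R_total − R_other = 0.1047 K/W
k = L/(R·A) = 0.155/(0.1047×23)

k ≈ 0.0644 W/(m·K)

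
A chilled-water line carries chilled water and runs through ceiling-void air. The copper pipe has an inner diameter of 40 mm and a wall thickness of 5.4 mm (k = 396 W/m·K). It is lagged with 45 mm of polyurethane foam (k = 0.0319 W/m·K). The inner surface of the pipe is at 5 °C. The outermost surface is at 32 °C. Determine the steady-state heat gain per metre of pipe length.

Cylindrical conduction, so R = ln(r₂/r₁)/(2πkL) per layer, in series:
R_copper pipe wall = ln(25.4/20)/(2π×396×1) = 9.606×10^-5 K/W
R_polyurethane foam = ln(70.4/25.4)/(2π×0.0319×1) = 5.086 K/W
R_total = 5.086 K/W
Q = ΔT/R_total = 27/5.086

q′ ≈ 5.31 W/m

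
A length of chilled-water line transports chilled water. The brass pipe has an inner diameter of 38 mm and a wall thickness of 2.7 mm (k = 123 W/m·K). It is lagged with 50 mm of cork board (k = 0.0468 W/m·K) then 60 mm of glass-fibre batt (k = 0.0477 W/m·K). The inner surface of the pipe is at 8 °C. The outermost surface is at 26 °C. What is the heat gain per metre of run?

q′ ≈ 2.95 W/m

Per-layer cylindrical resistances, series-summed:
R_brass pipe wall = ln(21.7/19)/(2π×123×1) = 1.719×10^-4 K/W
R_cork board = ln(71.7/21.7)/(2π×0.0468×1) = 4.064 K/W
R_glass-fibre batt = ln(131.7/71.7)/(2π×0.0477×1) = 2.029 K/W
R_total = 6.093 K/W
Q = ΔT/R_total = 18/6.093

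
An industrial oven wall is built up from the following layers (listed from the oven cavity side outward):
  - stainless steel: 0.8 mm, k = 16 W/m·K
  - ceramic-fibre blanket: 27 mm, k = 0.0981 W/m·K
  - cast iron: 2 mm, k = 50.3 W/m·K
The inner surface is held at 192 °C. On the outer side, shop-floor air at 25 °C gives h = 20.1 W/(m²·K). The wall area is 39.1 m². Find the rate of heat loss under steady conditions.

Q ≈ 20100 W

Thermal resistances in series:
R_stainless steel = L/(kA) = 0.0008/(16×39.1) = 1.279×10^-6 K/W
R_ceramic-fibre blanket = L/(kA) = 0.027/(0.0981×39.1) = 0.007039 K/W
R_cast iron = L/(kA) = 0.002/(50.3×39.1) = 1.017×10^-6 K/W
R_outer film = 1/(h_o·A) = 1/(20.1×39.1) = 0.001272 K/W
R_total = 0.008314 K/W
Q = ΔT / R_total = 167 / 0.008314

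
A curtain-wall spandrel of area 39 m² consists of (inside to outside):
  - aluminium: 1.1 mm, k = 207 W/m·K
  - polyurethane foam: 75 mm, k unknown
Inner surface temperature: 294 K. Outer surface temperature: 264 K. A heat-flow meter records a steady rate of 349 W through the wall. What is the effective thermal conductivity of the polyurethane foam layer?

k ≈ 0.0224 W/(m·K)

Series thermal resistances:
R_aluminium = L/(kA) = 0.0011/(207×39) = 1.363×10^-7 K/W
Sum of known resistances R_other = 1.363×10^-7 K/W
Total R = ΔT/Q = 30/349 = 0.08596 K/W
R_polyurethane foam = R_total − R_other = 0.08596 K/W
k = L/(R·A) = 0.075/(0.08596×39)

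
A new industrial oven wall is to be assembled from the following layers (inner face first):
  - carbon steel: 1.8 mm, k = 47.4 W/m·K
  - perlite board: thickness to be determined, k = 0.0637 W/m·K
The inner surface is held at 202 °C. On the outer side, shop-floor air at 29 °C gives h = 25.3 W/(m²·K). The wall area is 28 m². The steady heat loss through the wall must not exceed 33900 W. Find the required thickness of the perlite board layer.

Series thermal resistances:
R_carbon steel = L/(kA) = 0.0018/(47.4×28) = 1.356×10^-6 K/W
R_outer film = 1/(h_o·A) = 1/(25.3×28) = 0.001412 K/W
Sum of the known resistances R_other = 0.001413 K/W
Required total resistance R_tot = ΔT/Q_allow = 173/33900 = 0.005103 K/W
R_perlite board = R_tot − R_other = 0.00369 K/W
L = R·k·A = 0.00369×0.0637×28

L ≈ 6.58 mm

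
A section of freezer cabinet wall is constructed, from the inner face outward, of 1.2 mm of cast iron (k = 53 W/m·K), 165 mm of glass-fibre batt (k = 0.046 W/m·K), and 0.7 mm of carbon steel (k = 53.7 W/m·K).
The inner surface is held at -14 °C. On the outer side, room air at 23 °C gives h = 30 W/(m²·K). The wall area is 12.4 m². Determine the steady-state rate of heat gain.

Q ≈ 127 W

Series thermal resistances:
R_cast iron = L/(kA) = 0.0012/(53×12.4) = 1.826×10^-6 K/W
R_glass-fibre batt = L/(kA) = 0.165/(0.046×12.4) = 0.2893 K/W
R_carbon steel = L/(kA) = 0.0007/(53.7×12.4) = 1.051×10^-6 K/W
R_outer film = 1/(h_o·A) = 1/(30×12.4) = 0.002688 K/W
R_total = 0.292 K/W
Q = ΔT / R_total = 37 / 0.292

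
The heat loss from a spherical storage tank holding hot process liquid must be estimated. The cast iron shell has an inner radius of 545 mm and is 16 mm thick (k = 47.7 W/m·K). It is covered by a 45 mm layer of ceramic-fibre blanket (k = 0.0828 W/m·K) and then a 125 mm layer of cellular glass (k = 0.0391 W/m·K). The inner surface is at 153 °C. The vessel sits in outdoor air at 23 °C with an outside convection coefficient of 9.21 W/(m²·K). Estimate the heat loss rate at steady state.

Q ≈ 181 W

Spherical conduction: R = (1/r_in − 1/r_out)/(4πk) per layer; series-sum.
R_cast iron shell = (1/0.545 − 1/0.561)/(4π×47.7) = 8.73×10^-5 K/W
R_ceramic-fibre blanket = (1/0.561 − 1/0.606)/(4π×0.0828) = 0.1272 K/W
R_cellular glass = (1/0.606 − 1/0.731)/(4π×0.0391) = 0.5743 K/W
R_outer film = 1/(h·4πr_o²) = 1/(9.21×4π×0.731²) = 0.01617 K/W
R_total = 0.7178 K/W
Q = ΔT/R_total = 130/0.7178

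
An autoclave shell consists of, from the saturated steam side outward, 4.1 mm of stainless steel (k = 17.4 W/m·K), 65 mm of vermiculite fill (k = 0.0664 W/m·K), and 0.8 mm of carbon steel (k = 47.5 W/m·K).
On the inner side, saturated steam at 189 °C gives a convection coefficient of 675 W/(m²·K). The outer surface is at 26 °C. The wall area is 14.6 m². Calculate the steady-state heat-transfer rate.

Treating each layer as a thermal resistance in series:
R_inner film = 1/(h_i·A) = 1/(675×14.6) = 1.015×10^-4 K/W
R_stainless steel = L/(kA) = 0.0041/(17.4×14.6) = 1.614×10^-5 K/W
R_vermiculite fill = L/(kA) = 0.065/(0.0664×14.6) = 0.06705 K/W
R_carbon steel = L/(kA) = 0.0008/(47.5×14.6) = 1.154×10^-6 K/W
R_total = 0.06717 K/W
Q = ΔT / R_total = 163 / 0.06717

Q ≈ 2430 W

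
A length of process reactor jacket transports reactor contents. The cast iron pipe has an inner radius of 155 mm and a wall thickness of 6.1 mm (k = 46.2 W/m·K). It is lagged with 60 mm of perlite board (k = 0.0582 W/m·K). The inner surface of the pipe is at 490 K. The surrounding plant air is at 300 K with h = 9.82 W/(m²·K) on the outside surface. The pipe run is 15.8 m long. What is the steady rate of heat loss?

Q ≈ 3200 W

Radial resistances (cylindrical: R_cond = ln(r_o/r_i)/(2πkL), R_conv = 1/(h·2πrL)):
R_cast iron pipe wall = ln(161.1/155)/(2π×46.2×15.8) = 8.416×10^-6 K/W
R_perlite board = ln(221.1/161.1)/(2π×0.0582×15.8) = 0.05479 K/W
R_outer film = 1/(h_o·2πr_oL) = 1/(9.82×2π×0.2211×15.8) = 0.004639 K/W
R_total = 0.05944 K/W
Q = ΔT/R_total = 190/0.05944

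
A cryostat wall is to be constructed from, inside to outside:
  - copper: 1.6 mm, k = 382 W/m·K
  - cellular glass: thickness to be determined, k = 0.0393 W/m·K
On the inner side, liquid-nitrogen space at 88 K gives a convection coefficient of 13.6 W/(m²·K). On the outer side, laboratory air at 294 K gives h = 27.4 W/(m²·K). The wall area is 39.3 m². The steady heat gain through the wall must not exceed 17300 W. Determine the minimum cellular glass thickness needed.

L ≈ 14.1 mm

Model the wall as resistances in series:
R_inner film = 1/(h_i·A) = 1/(13.6×39.3) = 0.001871 K/W
R_copper = L/(kA) = 0.0016/(382×39.3) = 1.066×10^-7 K/W
R_outer film = 1/(h_o·A) = 1/(27.4×39.3) = 9.287×10^-4 K/W
Sum of the known resistances R_other = 0.0028 K/W
Required total resistance R_tot = ΔT/Q_allow = 206/17300 = 0.01191 K/W
R_cellular glass = R_tot − R_other = 0.009108 K/W
L = R·k·A = 0.009108×0.0393×39.3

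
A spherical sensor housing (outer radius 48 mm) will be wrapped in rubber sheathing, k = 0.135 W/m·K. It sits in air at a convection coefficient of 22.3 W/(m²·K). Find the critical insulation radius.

r_cr ≈ 12.1 mm

For a sphere r_cr = 2k/h = 2×0.135/22.3
r_cr = 12.1 mm; since the bare radius (48 mm) is above r_cr, any added insulation will reduce heat loss.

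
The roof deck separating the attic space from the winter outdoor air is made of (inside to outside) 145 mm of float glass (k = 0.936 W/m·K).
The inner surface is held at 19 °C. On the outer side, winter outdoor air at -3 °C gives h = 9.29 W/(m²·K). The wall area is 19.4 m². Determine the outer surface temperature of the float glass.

Treating each layer as a thermal resistance in series:
R_float glass = L/(kA) = 0.145/(0.936×19.4) = 0.007985 K/W
R_outer film = 1/(h_o·A) = 1/(9.29×19.4) = 0.005549 K/W
R_total = 0.01353 K/W;  Q = ΔT/R_total = 22/0.01353 = 1626 W
T_interface = T_inner − Q·ΣR(inner→interface) = 19 − 1630×0.007985

T ≈ 6.02 °C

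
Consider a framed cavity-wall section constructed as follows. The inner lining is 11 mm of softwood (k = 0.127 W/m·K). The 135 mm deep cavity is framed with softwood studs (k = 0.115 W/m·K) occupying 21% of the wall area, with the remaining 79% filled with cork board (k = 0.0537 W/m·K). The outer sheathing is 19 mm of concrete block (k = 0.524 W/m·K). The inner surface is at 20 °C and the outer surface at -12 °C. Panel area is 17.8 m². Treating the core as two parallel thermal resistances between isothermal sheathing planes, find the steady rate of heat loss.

Q ≈ 265 W

Sheathing layers in series; stud and cavity paths in parallel between them.
R_inner = 0.011/(0.127×17.8) = 0.004866 K/W
R_stud  = 0.135/(0.115×0.21×17.8) = 0.314 K/W
R_cav   = 0.135/(0.0537×0.79×17.8) = 0.1788 K/W
1/R_core = 1/R_stud + 1/R_cav → R_core = 0.1139 K/W
R_outer = 0.019/(0.524×17.8) = 0.002037 K/W
R_total = 0.1208 K/W
Q = ΔT/R_total = 32/0.1208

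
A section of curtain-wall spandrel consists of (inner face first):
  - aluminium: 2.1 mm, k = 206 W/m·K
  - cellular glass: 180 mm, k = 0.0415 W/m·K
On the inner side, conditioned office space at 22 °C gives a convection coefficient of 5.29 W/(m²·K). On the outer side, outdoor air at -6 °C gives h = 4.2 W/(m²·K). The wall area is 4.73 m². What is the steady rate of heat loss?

Model the wall as resistances in series:
R_inner film = 1/(h_i·A) = 1/(5.29×4.73) = 0.03997 K/W
R_aluminium = L/(kA) = 0.0021/(206×4.73) = 2.155×10^-6 K/W
R_cellular glass = L/(kA) = 0.18/(0.0415×4.73) = 0.917 K/W
R_outer film = 1/(h_o·A) = 1/(4.2×4.73) = 0.05034 K/W
R_total = 1.007 K/W
Q = ΔT / R_total = 28 / 1.007

Q ≈ 27.8 W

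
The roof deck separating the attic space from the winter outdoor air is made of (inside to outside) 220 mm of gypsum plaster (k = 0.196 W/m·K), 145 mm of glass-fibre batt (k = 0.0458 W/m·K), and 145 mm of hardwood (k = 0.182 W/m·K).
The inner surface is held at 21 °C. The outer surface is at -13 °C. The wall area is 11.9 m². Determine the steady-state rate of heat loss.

Q ≈ 79.6 W

Using the resistance-network approach (series):
R_gypsum plaster = L/(kA) = 0.22/(0.196×11.9) = 0.09432 K/W
R_glass-fibre batt = L/(kA) = 0.145/(0.0458×11.9) = 0.266 K/W
R_hardwood = L/(kA) = 0.145/(0.182×11.9) = 0.06695 K/W
R_total = 0.4273 K/W
Q = ΔT / R_total = 34 / 0.4273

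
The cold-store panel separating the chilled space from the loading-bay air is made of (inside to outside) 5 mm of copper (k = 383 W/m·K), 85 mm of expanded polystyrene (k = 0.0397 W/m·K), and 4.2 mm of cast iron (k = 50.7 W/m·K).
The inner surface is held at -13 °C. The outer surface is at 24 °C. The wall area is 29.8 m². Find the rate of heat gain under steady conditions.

Q ≈ 515 W

Using the resistance-network approach (series):
R_copper = L/(kA) = 0.005/(383×29.8) = 4.381×10^-7 K/W
R_expanded polystyrene = L/(kA) = 0.085/(0.0397×29.8) = 0.07185 K/W
R_cast iron = L/(kA) = 0.0042/(50.7×29.8) = 2.78×10^-6 K/W
R_total = 0.07185 K/W
Q = ΔT / R_total = 37 / 0.07185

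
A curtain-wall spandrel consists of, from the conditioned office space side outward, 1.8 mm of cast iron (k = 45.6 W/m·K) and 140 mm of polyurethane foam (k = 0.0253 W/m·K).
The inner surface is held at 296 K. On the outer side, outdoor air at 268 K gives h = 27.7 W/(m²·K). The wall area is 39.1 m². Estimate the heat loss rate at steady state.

Series thermal resistances:
R_cast iron = L/(kA) = 0.0018/(45.6×39.1) = 1.01×10^-6 K/W
R_polyurethane foam = L/(kA) = 0.14/(0.0253×39.1) = 0.1415 K/W
R_outer film = 1/(h_o·A) = 1/(27.7×39.1) = 9.233×10^-4 K/W
R_total = 0.1424 K/W
Q = ΔT / R_total = 28 / 0.1424

Q ≈ 197 W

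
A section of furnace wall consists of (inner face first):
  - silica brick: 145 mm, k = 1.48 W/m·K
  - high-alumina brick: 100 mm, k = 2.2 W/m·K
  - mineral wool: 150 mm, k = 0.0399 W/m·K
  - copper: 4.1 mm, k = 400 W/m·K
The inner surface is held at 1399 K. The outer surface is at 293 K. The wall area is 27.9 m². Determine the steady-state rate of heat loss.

Thermal resistances in series:
R_silica brick = L/(kA) = 0.145/(1.48×27.9) = 0.003512 K/W
R_high-alumina brick = L/(kA) = 0.1/(2.2×27.9) = 0.001629 K/W
R_mineral wool = L/(kA) = 0.15/(0.0399×27.9) = 0.1347 K/W
R_copper = L/(kA) = 0.0041/(400×27.9) = 3.674×10^-7 K/W
R_total = 0.1399 K/W
Q = ΔT / R_total = 1106 / 0.1399

Q ≈ 7910 W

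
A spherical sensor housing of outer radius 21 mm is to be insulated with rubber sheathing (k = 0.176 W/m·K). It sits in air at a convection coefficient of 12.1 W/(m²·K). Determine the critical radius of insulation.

r_cr ≈ 29.1 mm

For a sphere r_cr = 2k/h = 2×0.176/12.1
r_cr = 29.1 mm; since the bare radius (21 mm) is below r_cr, adding a thin layer of insulation will *increase* heat loss.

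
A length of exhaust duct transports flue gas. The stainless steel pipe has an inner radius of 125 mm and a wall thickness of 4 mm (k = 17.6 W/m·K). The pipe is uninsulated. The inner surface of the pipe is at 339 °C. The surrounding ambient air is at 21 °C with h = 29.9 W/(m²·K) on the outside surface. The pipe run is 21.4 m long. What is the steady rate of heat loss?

Treating each annulus and film as a series resistance:
R_stainless steel pipe wall = ln(129/125)/(2π×17.6×21.4) = 1.331×10^-5 K/W
R_outer film = 1/(h_o·2πr_oL) = 1/(29.9×2π×0.129×21.4) = 0.001928 K/W
R_total = 0.001941 K/W
Q = ΔT/R_total = 318/0.001941

Q ≈ 164000 W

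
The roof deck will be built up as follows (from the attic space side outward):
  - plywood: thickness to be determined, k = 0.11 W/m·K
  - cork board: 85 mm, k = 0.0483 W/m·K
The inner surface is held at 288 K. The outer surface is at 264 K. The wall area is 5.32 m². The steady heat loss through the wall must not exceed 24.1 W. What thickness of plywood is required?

L ≈ 389 mm

Model the wall as resistances in series:
R_cork board = L/(kA) = 0.085/(0.0483×5.32) = 0.3308 K/W
Sum of the known resistances R_other = 0.3308 K/W
Required total resistance R_tot = ΔT/Q_allow = 24/24.1 = 0.9959 K/W
R_plywood = R_tot − R_other = 0.6651 K/W
L = R·k·A = 0.6651×0.11×5.32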